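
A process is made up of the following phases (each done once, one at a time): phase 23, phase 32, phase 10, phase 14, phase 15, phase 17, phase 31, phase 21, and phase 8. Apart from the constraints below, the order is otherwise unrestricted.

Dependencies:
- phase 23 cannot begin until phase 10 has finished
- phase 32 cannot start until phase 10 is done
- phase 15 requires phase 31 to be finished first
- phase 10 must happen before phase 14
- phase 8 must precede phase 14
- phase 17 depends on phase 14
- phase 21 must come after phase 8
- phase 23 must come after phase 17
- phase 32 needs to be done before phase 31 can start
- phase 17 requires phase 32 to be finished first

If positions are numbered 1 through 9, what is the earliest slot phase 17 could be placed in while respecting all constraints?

The phases that are forced before phase 17, directly or transitively, are phase 32, phase 10, phase 14, phase 8. That's 4 phases.
With 4 mandatory predecessors, the earliest phase 17 can sit is position 4+1 = 5, and placing just those 4 first achieves it.

5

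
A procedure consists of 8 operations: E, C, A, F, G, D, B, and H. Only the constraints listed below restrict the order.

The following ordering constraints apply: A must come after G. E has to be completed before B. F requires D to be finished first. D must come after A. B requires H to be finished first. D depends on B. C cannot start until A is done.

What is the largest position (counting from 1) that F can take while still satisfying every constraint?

No constraint forces any operation after F, so it can be placed last, in position 8.

8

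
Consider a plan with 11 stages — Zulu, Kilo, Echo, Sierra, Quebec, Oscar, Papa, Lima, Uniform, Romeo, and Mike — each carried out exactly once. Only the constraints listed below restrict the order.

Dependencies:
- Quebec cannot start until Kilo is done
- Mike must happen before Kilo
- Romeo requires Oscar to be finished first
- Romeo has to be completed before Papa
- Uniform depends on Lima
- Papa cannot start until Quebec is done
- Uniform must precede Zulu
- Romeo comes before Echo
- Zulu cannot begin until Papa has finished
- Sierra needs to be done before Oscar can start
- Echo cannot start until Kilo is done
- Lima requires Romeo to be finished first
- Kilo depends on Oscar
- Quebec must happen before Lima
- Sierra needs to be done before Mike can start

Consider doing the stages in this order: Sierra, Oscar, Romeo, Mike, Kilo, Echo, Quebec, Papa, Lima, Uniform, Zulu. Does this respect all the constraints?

Yes

Checking each listed constraint against this order: for instance, Romeo is in position 3 and Lima in position 9, so that constraint holds — and the remaining constraints check out the same way.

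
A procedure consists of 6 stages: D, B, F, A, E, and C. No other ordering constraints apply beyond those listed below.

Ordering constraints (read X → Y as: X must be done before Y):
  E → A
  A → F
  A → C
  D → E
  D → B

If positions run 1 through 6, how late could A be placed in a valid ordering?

Every stage that must follow A has to come after it. Tracing all chains starting from A, those stages are: F, C — 2 in total.
So at least 2 stages follow A, putting A no later than position 4. That position is achievable by scheduling everything else first.

4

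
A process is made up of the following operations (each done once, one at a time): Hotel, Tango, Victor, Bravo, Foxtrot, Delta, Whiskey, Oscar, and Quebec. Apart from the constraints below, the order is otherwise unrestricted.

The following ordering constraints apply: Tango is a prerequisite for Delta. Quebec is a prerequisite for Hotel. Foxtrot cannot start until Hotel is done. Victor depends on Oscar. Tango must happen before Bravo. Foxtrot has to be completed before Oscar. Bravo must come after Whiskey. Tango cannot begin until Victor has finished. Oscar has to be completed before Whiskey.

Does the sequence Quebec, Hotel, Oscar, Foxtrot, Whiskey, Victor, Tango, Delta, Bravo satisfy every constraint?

No

Here Foxtrot comes after Oscar.
Since Foxtrot is required before Oscar, the ordering is invalid.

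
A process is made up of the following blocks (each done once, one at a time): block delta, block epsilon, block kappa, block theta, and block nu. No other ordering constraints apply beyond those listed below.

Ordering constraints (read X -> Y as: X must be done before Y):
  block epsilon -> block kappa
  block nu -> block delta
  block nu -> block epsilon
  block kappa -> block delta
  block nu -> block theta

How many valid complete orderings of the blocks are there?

4

Only block nu has no prerequisites, so it must go first.
Enumerating by repeatedly choosing an available block (one whose prerequisites are all placed) gives 4 distinct complete orderings.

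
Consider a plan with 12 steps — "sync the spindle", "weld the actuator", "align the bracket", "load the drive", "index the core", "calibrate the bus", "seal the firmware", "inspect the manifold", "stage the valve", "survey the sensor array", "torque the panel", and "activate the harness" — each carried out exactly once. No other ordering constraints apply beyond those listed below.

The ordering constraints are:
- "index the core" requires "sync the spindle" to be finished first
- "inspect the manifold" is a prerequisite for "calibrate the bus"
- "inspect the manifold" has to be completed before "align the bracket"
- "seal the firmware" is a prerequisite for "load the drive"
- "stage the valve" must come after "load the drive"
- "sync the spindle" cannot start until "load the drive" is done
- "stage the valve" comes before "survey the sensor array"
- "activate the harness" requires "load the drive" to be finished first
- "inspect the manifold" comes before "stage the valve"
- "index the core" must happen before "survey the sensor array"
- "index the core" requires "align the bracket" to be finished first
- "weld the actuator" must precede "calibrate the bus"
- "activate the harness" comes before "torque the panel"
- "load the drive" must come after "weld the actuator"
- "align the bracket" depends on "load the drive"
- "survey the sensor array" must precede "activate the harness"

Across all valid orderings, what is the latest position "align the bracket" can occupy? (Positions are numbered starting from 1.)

The steps that are forced after "align the bracket", directly or by a chain of constraints, are "index the core", "survey the sensor array", "torque the panel", "activate the harness". That's 4 steps.
So at least 4 steps follow "align the bracket", putting "align the bracket" no later than position 8. That position is achievable by scheduling everything else first.

8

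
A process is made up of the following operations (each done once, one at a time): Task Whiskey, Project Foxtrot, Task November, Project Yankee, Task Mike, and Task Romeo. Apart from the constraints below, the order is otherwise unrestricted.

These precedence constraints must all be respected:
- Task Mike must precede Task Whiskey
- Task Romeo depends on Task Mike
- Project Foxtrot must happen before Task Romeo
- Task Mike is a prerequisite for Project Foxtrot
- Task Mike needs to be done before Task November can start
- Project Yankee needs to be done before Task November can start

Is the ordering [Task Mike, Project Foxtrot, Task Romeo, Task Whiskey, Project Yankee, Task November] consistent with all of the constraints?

Checking each listed constraint against this order: for instance, Task Mike is in position 1 and Task November in position 6, so that constraint holds — and the remaining constraints check out the same way.

Yes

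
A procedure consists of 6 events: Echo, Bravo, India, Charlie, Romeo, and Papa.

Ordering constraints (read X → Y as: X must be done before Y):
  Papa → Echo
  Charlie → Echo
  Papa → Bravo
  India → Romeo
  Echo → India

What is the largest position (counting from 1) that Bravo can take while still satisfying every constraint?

No constraint forces any event after Bravo, so it can be placed last, in position 6.

6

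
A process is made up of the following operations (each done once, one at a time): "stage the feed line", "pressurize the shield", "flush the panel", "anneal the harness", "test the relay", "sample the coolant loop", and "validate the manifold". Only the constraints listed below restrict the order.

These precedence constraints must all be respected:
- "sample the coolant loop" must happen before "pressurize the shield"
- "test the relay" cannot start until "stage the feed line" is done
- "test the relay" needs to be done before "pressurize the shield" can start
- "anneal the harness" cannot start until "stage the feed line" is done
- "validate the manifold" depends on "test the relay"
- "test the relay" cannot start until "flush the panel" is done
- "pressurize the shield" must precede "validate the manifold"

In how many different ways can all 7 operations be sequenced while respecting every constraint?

3 operations have no prerequisites ("stage the feed line", "flush the panel", "sample the coolant loop"), so any of them could come first.
Systematically extending each partial ordering one operation at a time and counting, there are 41 complete orderings.

41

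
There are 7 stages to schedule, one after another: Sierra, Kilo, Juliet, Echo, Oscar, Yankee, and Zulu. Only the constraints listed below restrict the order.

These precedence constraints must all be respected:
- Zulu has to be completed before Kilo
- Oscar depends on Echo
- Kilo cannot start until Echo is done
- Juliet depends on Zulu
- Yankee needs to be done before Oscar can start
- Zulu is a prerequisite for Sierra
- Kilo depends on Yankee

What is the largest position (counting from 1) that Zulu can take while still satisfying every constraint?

The stages that are forced after Zulu, directly or by a chain of constraints, are Sierra, Kilo, Juliet. That's 3 stages.
So at least 3 stages follow Zulu, putting Zulu no later than position 4. That position is achievable by scheduling everything else first.

4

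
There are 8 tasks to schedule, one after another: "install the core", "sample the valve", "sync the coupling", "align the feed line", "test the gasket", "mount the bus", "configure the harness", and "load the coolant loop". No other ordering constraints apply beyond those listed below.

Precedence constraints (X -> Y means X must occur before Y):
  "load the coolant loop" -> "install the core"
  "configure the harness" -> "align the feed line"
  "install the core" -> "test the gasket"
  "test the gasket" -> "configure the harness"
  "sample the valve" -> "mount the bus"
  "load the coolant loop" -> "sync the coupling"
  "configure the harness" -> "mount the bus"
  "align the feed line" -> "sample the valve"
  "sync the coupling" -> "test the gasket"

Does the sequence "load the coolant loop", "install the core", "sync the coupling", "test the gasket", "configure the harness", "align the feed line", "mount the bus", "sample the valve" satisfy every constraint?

In the proposed order, "mount the bus" appears before "sample the valve".
But one of the constraints requires "sample the valve" before "mount the bus", so this ordering violates it.

No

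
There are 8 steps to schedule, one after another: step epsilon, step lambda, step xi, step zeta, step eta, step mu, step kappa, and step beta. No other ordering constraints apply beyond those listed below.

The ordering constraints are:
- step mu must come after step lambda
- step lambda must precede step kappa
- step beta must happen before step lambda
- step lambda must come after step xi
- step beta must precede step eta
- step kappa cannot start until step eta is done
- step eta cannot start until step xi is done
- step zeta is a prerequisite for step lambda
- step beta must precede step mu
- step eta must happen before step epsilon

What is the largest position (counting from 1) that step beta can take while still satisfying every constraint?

The steps that are forced after step beta, directly or by a chain of constraints, are step epsilon, step lambda, step eta, step mu, step kappa. That's 5 steps.
With 5 mandatory successors out of 8 steps total, the latest slot for step beta is 8−5 = 3, and it's reachable by doing all non-successors before step beta.

3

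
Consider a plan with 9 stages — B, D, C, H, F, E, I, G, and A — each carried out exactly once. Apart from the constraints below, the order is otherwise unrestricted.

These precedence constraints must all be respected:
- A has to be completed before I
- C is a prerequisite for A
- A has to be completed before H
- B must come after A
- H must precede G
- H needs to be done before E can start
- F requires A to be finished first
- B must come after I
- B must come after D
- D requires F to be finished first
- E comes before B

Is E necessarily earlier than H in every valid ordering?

In fact the dependencies run the other way: H → E.
So E never precedes H.

No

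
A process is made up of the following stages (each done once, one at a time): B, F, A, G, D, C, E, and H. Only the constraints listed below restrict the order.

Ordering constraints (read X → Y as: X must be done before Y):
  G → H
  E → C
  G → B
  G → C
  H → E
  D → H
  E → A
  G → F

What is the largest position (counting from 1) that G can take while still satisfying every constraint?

Following every chain forward from G, the stages that must come later are B, F, A, C, E, H — 6 of them.
So at least 6 stages follow G, putting G no later than position 2. That position is achievable by scheduling everything else first.

2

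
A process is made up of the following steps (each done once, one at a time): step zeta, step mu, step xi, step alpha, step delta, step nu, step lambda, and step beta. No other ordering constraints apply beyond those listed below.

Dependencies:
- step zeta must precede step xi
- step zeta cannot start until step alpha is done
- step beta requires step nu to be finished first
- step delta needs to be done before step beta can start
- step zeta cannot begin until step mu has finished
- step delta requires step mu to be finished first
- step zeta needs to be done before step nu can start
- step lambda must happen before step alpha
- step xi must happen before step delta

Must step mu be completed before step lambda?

No

No chain of constraints connects step mu to step lambda in either direction.
A valid ordering placing step lambda before step mu exists, so the answer is no.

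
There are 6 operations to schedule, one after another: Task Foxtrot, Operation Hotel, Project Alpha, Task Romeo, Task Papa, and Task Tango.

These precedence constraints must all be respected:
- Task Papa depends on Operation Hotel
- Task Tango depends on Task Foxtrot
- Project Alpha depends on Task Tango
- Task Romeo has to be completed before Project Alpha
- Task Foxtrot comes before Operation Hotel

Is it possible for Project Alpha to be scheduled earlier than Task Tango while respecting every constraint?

The constraints give a chain Task Tango → Project Alpha, which forces Task Tango before Project Alpha.
So no valid ordering can have Project Alpha before Task Tango.

No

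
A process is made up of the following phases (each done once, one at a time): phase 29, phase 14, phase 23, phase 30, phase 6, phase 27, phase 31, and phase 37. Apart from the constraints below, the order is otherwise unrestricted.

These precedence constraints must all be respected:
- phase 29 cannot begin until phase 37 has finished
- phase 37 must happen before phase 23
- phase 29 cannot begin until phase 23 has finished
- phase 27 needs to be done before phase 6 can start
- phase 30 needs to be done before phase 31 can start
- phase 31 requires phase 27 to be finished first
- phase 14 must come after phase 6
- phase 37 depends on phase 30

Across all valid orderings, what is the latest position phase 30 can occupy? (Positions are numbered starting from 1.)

Following every chain forward from phase 30, the phases that must come later are phase 29, phase 23, phase 31, phase 37 — 4 of them.
So at least 4 phases follow phase 30, putting phase 30 no later than position 4. That position is achievable by scheduling everything else first.

4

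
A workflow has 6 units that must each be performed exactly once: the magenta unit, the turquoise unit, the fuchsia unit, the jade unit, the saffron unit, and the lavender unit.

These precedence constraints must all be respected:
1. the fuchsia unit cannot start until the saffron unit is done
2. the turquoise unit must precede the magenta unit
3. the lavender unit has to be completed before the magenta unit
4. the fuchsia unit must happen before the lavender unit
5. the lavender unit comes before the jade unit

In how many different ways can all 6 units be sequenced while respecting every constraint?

9

2 units have no prerequisites (the turquoise unit, the saffron unit), so any of them could come first.
Counting all ways to extend the partial order to a total order gives 9.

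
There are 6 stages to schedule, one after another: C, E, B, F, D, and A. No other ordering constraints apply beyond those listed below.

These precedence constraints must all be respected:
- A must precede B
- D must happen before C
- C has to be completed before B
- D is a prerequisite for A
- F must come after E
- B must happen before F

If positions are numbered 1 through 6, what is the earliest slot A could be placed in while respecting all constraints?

2

Working backwards through the constraints from A, its only required predecessor is D.
With 1 mandatory predecessor, the earliest A can sit is position 1+1 = 2, and placing just that one first achieves it.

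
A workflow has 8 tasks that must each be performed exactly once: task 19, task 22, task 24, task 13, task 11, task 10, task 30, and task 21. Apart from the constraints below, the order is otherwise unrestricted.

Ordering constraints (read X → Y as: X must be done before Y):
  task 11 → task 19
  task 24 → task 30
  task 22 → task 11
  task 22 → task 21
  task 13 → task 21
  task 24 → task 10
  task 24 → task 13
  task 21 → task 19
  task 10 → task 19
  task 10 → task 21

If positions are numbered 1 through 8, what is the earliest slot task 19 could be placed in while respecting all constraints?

7

The tasks that are forced before task 19, directly or transitively, are task 22, task 24, task 13, task 11, task 10, task 21. That's 6 tasks.
With 6 mandatory predecessors, the earliest task 19 can sit is position 6+1 = 7, and placing just those 6 first achieves it.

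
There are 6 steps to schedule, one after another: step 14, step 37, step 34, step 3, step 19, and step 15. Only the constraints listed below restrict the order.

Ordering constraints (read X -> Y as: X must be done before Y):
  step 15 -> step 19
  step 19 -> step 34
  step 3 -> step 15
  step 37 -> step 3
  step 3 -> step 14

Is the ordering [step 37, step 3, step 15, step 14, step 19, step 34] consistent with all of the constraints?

Going through the constraints one by one, each required predecessor appears earlier in the sequence than its dependent — e.g. step 3 (position 2) is before step 14 (position 4), as required.

Yes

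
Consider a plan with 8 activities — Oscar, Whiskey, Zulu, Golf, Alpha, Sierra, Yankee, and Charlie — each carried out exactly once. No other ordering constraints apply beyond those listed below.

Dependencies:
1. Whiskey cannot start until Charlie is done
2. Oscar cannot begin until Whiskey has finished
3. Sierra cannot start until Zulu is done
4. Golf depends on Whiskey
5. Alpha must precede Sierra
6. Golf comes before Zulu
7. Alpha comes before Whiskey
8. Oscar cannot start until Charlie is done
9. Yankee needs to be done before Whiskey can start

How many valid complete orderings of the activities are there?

24

3 activities have no prerequisites (Alpha, Yankee, Charlie), so any of them could come first.
Counting all ways to extend the partial order to a total order gives 24.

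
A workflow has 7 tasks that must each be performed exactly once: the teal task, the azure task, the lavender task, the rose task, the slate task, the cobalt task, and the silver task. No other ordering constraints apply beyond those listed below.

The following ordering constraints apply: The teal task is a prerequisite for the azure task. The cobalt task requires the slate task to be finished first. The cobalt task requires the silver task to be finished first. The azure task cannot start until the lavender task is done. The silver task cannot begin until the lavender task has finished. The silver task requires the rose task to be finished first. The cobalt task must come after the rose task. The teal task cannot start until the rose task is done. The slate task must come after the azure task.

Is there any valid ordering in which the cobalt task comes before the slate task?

No

There is a dependency chain the slate task → the cobalt task, so the cobalt task always comes after the slate task.
Hence the cobalt task can never be scheduled before the slate task.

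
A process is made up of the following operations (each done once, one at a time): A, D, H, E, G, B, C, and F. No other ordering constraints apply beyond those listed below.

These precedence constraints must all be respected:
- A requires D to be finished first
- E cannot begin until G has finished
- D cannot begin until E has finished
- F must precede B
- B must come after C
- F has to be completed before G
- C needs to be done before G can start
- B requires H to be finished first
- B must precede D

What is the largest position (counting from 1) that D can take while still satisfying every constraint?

7

The only operation forced after D (directly or by a chain) is A.
With 1 mandatory successor out of 8 operations total, the latest slot for D is 8−1 = 7, and it's reachable by doing all non-successors before D.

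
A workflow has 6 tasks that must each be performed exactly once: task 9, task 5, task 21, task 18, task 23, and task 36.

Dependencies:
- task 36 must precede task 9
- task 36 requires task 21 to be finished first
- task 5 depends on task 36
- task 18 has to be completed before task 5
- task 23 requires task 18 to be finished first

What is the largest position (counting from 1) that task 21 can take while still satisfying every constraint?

3

Following every chain forward from task 21, the tasks that must come later are task 9, task 5, task 36 — 3 of them.
With 3 mandatory successors out of 6 tasks total, the latest slot for task 21 is 6−3 = 3, and it's reachable by doing all non-successors before task 21.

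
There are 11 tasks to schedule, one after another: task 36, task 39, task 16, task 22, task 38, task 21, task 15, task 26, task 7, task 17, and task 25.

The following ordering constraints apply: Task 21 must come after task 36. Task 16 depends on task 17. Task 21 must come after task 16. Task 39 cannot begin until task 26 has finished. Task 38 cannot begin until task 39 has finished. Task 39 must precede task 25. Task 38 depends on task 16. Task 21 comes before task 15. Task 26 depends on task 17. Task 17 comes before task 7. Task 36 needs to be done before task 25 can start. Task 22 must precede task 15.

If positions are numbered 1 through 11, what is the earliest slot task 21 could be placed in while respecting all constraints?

4

Every task that must precede task 21 has to come before it. Tracing all chains that end at task 21, those tasks are: task 36, task 16, task 17 — 3 in total.
With 3 mandatory predecessors, the earliest task 21 can sit is position 3+1 = 4, and placing just those 3 first achieves it.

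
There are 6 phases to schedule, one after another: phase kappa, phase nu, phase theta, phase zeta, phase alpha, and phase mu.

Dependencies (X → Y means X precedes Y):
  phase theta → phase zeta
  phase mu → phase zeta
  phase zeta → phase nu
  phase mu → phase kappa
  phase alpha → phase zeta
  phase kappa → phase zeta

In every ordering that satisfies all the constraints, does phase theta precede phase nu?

Yes

Tracing the constraints gives a chain: phase theta → phase zeta → phase nu.
Hence phase theta necessarily comes before phase nu.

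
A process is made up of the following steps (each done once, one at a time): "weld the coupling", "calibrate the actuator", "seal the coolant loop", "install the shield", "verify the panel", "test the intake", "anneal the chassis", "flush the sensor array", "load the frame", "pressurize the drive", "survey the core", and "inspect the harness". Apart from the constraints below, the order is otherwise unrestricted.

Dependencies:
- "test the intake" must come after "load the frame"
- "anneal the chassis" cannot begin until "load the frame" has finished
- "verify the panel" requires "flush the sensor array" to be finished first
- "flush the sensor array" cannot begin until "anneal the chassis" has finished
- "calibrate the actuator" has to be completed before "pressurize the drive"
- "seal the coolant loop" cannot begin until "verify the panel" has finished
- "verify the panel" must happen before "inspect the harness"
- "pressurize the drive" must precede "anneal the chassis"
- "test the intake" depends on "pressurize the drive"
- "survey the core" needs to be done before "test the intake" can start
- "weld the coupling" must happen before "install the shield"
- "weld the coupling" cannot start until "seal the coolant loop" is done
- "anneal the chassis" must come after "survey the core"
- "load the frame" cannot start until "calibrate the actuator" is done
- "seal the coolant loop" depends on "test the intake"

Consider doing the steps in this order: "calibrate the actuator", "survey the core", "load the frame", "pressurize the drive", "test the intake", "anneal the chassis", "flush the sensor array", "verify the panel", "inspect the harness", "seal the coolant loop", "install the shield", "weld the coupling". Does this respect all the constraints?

The sequence places "install the shield" ahead of "weld the coupling".
That contradicts the constraint that "weld the coupling" must precede "install the shield".

No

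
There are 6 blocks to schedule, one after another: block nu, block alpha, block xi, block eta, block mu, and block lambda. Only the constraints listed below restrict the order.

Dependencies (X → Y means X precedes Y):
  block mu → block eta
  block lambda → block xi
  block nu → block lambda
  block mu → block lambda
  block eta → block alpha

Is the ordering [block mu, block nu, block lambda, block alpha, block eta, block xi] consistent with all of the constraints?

No

In the proposed order, block alpha appears before block eta.
That contradicts the constraint that block eta must precede block alpha.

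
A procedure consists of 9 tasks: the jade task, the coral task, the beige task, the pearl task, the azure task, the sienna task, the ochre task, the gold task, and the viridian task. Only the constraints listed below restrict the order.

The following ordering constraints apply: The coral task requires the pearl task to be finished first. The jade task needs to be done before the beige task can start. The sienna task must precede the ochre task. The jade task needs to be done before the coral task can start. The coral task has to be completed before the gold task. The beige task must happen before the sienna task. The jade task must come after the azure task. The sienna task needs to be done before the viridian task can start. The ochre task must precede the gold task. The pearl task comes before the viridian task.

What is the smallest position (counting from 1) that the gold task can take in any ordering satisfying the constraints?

Working backwards through the constraints from the gold task, its full set of required predecessors is the jade task, the coral task, the beige task, the pearl task, the azure task, the sienna task, the ochre task — 7 of them.
With 7 mandatory predecessors, the earliest the gold task can sit is position 7+1 = 8, and placing just those 7 first achieves it.

8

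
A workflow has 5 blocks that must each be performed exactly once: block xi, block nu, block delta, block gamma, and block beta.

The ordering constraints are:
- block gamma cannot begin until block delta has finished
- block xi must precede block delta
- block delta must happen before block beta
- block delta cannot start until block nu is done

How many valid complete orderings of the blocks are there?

The blocks with no prerequisites are block xi, block nu; any of them can be placed first.
Enumerating by repeatedly choosing an available block (one whose prerequisites are all placed) gives 4 distinct complete orderings.

4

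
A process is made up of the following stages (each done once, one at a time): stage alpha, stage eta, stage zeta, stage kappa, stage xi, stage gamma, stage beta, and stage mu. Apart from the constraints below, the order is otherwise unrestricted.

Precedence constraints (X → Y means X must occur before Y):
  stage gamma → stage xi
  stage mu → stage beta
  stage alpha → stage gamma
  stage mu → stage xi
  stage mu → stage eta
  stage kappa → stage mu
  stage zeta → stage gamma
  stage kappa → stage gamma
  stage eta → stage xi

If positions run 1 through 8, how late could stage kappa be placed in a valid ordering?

Every stage that must follow stage kappa has to come after it. Tracing all chains starting from stage kappa, those stages are: stage eta, stage xi, stage gamma, stage beta, stage mu — 5 in total.
With 5 mandatory successors out of 8 stages total, the latest slot for stage kappa is 8−5 = 3, and it's reachable by doing all non-successors before stage kappa.

3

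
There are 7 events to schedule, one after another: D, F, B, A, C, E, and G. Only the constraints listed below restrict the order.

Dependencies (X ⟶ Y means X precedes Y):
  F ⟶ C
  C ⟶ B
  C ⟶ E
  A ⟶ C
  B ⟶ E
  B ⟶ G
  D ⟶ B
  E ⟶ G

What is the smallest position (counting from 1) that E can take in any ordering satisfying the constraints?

The events that are forced before E, directly or transitively, are D, F, B, A, C. That's 5 events.
So at minimum 5 events come before E, putting E no earlier than position 6. That position is achievable by scheduling exactly those predecessors first.

6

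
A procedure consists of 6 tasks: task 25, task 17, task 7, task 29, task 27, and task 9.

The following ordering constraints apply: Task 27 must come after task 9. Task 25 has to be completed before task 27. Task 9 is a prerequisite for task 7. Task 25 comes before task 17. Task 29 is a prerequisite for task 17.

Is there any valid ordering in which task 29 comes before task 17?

Yes

The constraints force task 29 before task 17, so yes — every valid ordering has task 29 earlier.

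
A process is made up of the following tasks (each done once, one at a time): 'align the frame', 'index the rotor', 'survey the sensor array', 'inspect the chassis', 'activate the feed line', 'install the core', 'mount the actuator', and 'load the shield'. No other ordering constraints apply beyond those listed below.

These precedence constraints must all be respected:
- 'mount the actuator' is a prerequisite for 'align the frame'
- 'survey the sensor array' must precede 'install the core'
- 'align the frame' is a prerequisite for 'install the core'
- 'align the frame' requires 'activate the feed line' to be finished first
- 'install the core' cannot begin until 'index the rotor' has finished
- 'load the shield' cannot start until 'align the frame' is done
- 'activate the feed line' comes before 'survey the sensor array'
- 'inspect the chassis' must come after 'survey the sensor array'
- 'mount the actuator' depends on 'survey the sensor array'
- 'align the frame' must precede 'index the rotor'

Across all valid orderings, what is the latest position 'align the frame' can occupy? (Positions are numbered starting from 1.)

5

The tasks that are forced after 'align the frame', directly or by a chain of constraints, are 'index the rotor', 'install the core', 'load the shield'. That's 3 tasks.
With 3 mandatory successors out of 8 tasks total, the latest slot for 'align the frame' is 8−3 = 5, and it's reachable by doing all non-successors before 'align the frame'.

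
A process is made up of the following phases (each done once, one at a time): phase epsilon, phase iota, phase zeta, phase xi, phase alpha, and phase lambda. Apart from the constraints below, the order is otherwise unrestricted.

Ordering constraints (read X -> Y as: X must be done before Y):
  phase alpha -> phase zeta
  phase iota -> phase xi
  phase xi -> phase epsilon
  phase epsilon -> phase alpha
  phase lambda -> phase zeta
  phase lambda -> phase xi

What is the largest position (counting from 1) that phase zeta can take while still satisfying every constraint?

6

No constraint forces any phase after phase zeta, so it can be placed last, in position 6.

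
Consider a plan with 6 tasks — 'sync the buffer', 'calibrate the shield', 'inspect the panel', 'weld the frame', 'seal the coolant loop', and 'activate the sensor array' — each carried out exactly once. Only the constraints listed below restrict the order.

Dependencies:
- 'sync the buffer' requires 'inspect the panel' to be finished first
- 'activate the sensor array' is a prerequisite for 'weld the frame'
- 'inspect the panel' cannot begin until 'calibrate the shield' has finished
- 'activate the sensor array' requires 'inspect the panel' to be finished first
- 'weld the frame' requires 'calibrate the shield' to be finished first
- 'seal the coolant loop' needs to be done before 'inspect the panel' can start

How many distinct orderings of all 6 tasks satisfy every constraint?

6

The tasks with no prerequisites are 'calibrate the shield', 'seal the coolant loop'; any of them can be placed first.
Enumerating by repeatedly choosing an available task (one whose prerequisites are all placed) gives 6 distinct complete orderings.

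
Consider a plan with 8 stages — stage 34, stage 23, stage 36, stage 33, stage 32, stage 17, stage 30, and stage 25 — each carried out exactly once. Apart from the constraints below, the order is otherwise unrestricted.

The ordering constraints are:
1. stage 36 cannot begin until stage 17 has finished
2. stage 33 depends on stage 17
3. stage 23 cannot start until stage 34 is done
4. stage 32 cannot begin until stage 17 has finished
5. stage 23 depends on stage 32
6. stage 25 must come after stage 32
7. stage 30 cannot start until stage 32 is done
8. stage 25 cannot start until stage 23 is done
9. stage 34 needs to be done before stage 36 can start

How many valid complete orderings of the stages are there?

The stages with no prerequisites are stage 34, stage 17; any of them can be placed first.
Systematically extending each partial ordering one stage at a time and counting, there are 300 complete orderings.

300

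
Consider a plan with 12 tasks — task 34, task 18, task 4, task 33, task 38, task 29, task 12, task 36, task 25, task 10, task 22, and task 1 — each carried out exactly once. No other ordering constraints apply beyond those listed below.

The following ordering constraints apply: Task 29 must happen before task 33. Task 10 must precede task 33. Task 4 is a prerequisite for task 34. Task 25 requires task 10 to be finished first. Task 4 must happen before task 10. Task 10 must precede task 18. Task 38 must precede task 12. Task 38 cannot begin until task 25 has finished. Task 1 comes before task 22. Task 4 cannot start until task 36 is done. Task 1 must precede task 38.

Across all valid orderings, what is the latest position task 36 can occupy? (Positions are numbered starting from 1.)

The tasks that are forced after task 36, directly or by a chain of constraints, are task 34, task 18, task 4, task 33, task 38, task 12, task 25, task 10. That's 8 tasks.
So at least 8 tasks follow task 36, putting task 36 no later than position 4. That position is achievable by scheduling everything else first.

4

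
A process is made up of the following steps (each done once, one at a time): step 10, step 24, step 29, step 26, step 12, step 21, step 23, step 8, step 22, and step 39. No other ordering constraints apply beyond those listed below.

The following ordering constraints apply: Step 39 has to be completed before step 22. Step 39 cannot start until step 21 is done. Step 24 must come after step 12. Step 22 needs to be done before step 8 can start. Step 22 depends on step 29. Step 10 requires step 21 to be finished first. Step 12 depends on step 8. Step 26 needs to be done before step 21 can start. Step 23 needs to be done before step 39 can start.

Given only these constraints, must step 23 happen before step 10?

No

Step 23 and step 10 are not related by any chain of constraints.
So step 23 can come before step 10 or after — it is not forced.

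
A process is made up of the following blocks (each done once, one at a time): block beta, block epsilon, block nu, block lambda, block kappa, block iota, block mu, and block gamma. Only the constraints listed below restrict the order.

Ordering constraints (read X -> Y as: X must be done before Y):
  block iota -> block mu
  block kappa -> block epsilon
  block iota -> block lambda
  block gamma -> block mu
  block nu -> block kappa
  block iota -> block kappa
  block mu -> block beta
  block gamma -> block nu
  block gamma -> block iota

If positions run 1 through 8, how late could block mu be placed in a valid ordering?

Following the constraints forward from block mu, its only required successor is block beta.
With 1 mandatory successor out of 8 blocks total, the latest slot for block mu is 8−1 = 7, and it's reachable by doing all non-successors before block mu.

7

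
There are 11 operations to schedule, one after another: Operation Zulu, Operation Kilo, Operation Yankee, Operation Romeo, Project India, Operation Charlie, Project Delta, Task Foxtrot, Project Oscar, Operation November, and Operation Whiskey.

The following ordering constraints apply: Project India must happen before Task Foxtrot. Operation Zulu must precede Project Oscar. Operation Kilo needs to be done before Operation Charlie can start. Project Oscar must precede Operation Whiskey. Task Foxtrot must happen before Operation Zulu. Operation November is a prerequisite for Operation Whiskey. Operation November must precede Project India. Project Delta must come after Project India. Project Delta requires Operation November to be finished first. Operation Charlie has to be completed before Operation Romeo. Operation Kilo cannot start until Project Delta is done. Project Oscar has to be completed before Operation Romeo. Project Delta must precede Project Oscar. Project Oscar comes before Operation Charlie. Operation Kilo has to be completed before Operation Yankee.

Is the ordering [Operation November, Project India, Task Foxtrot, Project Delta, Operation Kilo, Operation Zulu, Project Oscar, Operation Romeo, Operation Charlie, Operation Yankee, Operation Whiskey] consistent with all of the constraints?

In the proposed order, Operation Romeo appears before Operation Charlie.
But one of the constraints requires Operation Charlie before Operation Romeo, so this ordering violates it.

No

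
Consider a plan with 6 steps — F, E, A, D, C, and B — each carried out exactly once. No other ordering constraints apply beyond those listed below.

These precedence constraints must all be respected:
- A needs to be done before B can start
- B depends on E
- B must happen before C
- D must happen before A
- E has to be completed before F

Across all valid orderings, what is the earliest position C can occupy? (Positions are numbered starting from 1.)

Working backwards through the constraints from C, its full set of required predecessors is E, A, D, B — 4 of them.
So at minimum 4 steps come before C, putting C no earlier than position 5. That position is achievable by scheduling exactly those predecessors first.

5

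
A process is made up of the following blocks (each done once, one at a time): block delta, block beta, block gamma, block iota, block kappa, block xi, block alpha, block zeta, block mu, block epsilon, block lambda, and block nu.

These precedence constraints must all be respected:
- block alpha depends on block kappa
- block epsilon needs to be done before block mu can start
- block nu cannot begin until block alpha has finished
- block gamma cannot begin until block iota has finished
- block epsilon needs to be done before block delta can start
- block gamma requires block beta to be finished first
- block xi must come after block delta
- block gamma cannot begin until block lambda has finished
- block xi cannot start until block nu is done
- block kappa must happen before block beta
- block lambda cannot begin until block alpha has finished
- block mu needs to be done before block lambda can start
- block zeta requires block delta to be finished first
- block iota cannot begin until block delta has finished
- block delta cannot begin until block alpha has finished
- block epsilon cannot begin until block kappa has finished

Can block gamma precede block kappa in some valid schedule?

No

Following block kappa → block beta → block gamma, block kappa must precede block gamma in every valid ordering.
Hence block gamma can never be scheduled before block kappa.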